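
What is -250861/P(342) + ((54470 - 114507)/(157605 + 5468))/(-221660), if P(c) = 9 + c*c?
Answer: -9067805633667979/4228195095508140 ≈ -2.1446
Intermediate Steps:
P(c) = 9 + c**2
-250861/P(342) + ((54470 - 114507)/(157605 + 5468))/(-221660) = -250861/(9 + 342**2) + ((54470 - 114507)/(157605 + 5468))/(-221660) = -250861/(9 + 116964) - 60037/163073*(-1/221660) = -250861/116973 - 60037*1/163073*(-1/221660) = -250861*1/116973 - 60037/163073*(-1/221660) = -250861/116973 + 60037/36146761180 = -9067805633667979/4228195095508140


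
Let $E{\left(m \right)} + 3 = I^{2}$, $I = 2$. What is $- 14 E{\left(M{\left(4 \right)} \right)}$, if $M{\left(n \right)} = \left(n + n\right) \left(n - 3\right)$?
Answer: $-14$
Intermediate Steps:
$M{\left(n \right)} = 2 n \left(-3 + n\right)$
$E{\left(m \right)} = 1$ ($E{\left(m \right)} = -3 + 2^{2} = -3 + 4 = 1$)
$- 14 E{\left(M{\left(4 \right)} \right)} = \left(-14\right) 1 = -14$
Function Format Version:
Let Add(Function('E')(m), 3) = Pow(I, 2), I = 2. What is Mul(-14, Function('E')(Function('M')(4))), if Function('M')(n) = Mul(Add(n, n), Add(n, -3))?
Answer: -14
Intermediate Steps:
Function('M')(n) = Mul(2, n, Add(-3, n)) (Function('M')(n) = Mul(Mul(2, n), Add(-3, n)) = Mul(2, n, Add(-3, n)))
Function('E')(m) = 1 (Function('E')(m) = Add(-3, Pow(2, 2)) = Add(-3, 4) = 1)
Mul(-14, Function('E')(Function('M')(4))) = Mul(-14, 1) = -14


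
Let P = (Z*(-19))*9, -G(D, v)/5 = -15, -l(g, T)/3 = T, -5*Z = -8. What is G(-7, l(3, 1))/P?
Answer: -125/456 ≈ -0.27412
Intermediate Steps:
Z = 8/5 (Z = -⅕*(-8) = 8/5 ≈ 1.6000)
l(g, T) = -3*T
G(D, v) = 75 (G(D, v) = -5*(-15) = 75)
P = -1368/5 (P = ((8/5)*(-19))*9 = -152/5*9 = -1368/5 ≈ -273.60)
G(-7, l(3, 1))/P = 75/(-1368/5) = 75*(-5/1368) = -125/456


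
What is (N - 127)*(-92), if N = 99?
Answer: 2576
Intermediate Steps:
(N - 127)*(-92) = (99 - 127)*(-92) = -28*(-92) = 2576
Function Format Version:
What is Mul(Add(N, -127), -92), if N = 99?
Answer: 2576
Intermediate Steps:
Mul(Add(N, -127), -92) = Mul(Add(99, -127), -92) = Mul(-28, -92) = 2576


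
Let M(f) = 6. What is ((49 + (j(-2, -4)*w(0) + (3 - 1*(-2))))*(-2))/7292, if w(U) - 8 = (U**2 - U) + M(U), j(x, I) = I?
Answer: 1/1823 ≈ 0.00054855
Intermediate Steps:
w(U) = 14 + U**2 - U (w(U) = 8 + ((U**2 - U) + 6) = 8 + (6 + U**2 - U) = 14 + U**2 - U)
((49 + (j(-2, -4)*w(0) + (3 - 1*(-2))))*(-2))/7292 = ((49 + (-4*(14 + 0**2 - 1*0) + (3 - 1*(-2))))*(-2))/7292 = ((49 + (-4*(14 + 0 + 0) + (3 + 2)))*(-2))*(1/7292) = ((49 + (-4*14 + 5))*(-2))*(1/7292) = ((49 + (-56 + 5))*(-2))*(1/7292) = ((49 - 51)*(-2))*(1/7292) = -2*(-2)*(1/7292) = 4*(1/7292) = 1/1823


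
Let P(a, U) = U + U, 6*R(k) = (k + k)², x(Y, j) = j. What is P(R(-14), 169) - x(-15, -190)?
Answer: 528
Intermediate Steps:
R(k) = 2*k²/3 (R(k) = (k + k)²/6 = (2*k)²/6 = (4*k²)/6 = 2*k²/3)
P(a, U) = 2*U
P(R(-14), 169) - x(-15, -190) = 2*169 - 1*(-190) = 338 + 190 = 528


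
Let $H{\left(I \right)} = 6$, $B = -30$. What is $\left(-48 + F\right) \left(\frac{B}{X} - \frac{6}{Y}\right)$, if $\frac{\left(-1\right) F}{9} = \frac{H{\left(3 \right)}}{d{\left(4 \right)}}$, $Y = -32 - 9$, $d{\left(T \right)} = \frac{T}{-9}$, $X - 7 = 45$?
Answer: $- \frac{67473}{2132} \approx -31.648$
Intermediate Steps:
$X = 52$ ($X = 7 + 45 = 52$)
$d{\left(T \right)} = - \frac{T}{9}$ ($d{\left(T \right)} = T \left(- \frac{1}{9}\right) = - \frac{T}{9}$)
$Y = -41$ ($Y = -32 - 9 = -41$)
$F = \frac{243}{2}$ ($F = - 9 \frac{6}{\left(- \frac{1}{9}\right) 4} = - 9 \frac{6}{- \frac{4}{9}} = - 9 \cdot 6 \left(- \frac{9}{4}\right) = \left(-9\right) \left(- \frac{27}{2}\right) = \frac{243}{2} \approx 121.5$)
$\left(-48 + F\right) \left(\frac{B}{X} - \frac{6}{Y}\right) = \left(-48 + \frac{243}{2}\right) \left(- \frac{30}{52} - \frac{6}{-41}\right) = \frac{147 \left(\left(-30\right) \frac{1}{52} - - \frac{6}{41}\right)}{2} = \frac{147 \left(- \frac{15}{26} + \frac{6}{41}\right)}{2} = \frac{147}{2} \left(- \frac{459}{1066}\right) = - \frac{67473}{2132}$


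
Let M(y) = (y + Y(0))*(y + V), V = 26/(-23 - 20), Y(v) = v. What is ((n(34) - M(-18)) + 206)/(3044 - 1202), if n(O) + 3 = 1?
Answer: -938/13201 ≈ -0.071055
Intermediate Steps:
V = -26/43 (V = 26/(-43) = 26*(-1/43) = -26/43 ≈ -0.60465)
n(O) = -2 (n(O) = -3 + 1 = -2)
M(y) = y*(-26/43 + y) (M(y) = (y + 0)*(y - 26/43) = y*(-26/43 + y))
((n(34) - M(-18)) + 206)/(3044 - 1202) = ((-2 - (-18)*(-26 + 43*(-18))/43) + 206)/(3044 - 1202) = ((-2 - (-18)*(-26 - 774)/43) + 206)/1842 = ((-2 - (-18)*(-800)/43) + 206)*(1/1842) = ((-2 - 1*14400/43) + 206)*(1/1842) = ((-2 - 14400/43) + 206)*(1/1842) = (-14486/43 + 206)*(1/1842) = -5628/43*1/1842 = -938/13201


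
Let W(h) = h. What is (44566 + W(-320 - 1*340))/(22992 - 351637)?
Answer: -43906/328645 ≈ -0.13360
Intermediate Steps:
(44566 + W(-320 - 1*340))/(22992 - 351637) = (44566 + (-320 - 1*340))/(22992 - 351637) = (44566 + (-320 - 340))/(-328645) = (44566 - 660)*(-1/328645) = 43906*(-1/328645) = -43906/328645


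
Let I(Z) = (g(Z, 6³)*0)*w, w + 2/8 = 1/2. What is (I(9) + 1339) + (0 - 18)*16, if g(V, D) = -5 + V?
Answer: 1051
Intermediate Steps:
w = ¼ (w = -¼ + 1/2 = -¼ + ½ = ¼ ≈ 0.25000)
I(Z) = 0 (I(Z) = ((-5 + Z)*0)*(¼) = 0*(¼) = 0)
(I(9) + 1339) + (0 - 18)*16 = (0 + 1339) + (0 - 18)*16 = 1339 - 18*16 = 1339 - 288 = 1051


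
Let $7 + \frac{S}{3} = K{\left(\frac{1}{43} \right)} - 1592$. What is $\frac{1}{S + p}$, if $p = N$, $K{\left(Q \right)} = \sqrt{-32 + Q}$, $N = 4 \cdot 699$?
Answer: $- \frac{28681}{57394806} - \frac{5 i \sqrt{2365}}{57394806} \approx -0.00049971 - 4.2366 \cdot 10^{-6} i$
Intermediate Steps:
$N = 2796$
$p = 2796$
$S = -4797 + \frac{15 i \sqrt{2365}}{43}$ ($S = -21 + 3 \left(\sqrt{-32 + \frac{1}{43}} - 1592\right) = -21 + 3 \left(\sqrt{- \frac{1375}{43}} - 1592\right) = -21 + 3 \left(\frac{5 i \sqrt{2365}}{43} - 1592\right) = -21 + 3 \left(-1592 + \frac{5 i \sqrt{2365}}{43}\right) = -21 - \left(4776 - \frac{15 i \sqrt{2365}}{43}\right) = -4797 + \frac{15 i \sqrt{2365}}{43} \approx -4797.0 + 16.964 i$)
$\frac{1}{S + p} = \frac{1}{\left(-4797 + \frac{15 i \sqrt{2365}}{43}\right) + 2796} = \frac{1}{-2001 + \frac{15 i \sqrt{2365}}{43}}$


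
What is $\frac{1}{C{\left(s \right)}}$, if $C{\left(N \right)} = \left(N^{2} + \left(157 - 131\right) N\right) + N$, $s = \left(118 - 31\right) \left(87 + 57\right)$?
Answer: $\frac{1}{157289040} \approx 6.3577 \cdot 10^{-9}$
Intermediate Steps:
$s = 12528$ ($s = 87 \cdot 144 = 12528$)
$C{\left(N \right)} = N^{2} + 27 N$ ($C{\left(N \right)} = \left(N^{2} + \left(157 - 131\right) N\right) + N = \left(N^{2} + 26 N\right) + N = N^{2} + 27 N$)
$\frac{1}{C{\left(s \right)}} = \frac{1}{12528 \left(27 + 12528\right)} = \frac{1}{12528 \cdot 12555} = \frac{1}{157289040}$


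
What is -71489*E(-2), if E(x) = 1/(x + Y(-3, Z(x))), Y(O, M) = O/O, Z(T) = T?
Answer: 71489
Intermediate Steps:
Y(O, M) = 1
E(x) = 1/(1 + x) (E(x) = 1/(x + 1) = 1/(1 + x))
-71489*E(-2) = -71489/(1 - 2) = -71489/(-1) = -71489*(-1) = 71489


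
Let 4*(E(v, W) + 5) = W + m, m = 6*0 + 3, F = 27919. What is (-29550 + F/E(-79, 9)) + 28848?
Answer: -29323/2 ≈ -14662.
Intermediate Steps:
m = 3 (m = 0 + 3 = 3)
E(v, W) = -17/4 + W/4 (E(v, W) = -5 + (W + 3)/4 = -5 + (3 + W)/4 = -5 + (¾ + W/4) = -17/4 + W/4)
(-29550 + F/E(-79, 9)) + 28848 = (-29550 + 27919/(-17/4 + (¼)*9)) + 28848 = (-29550 + 27919/(-17/4 + 9/4)) + 28848 = (-29550 + 27919/(-2)) + 28848 = (-29550 + 27919*(-½)) + 28848 = (-29550 - 27919/2) + 28848 = -87019/2 + 28848 = -29323/2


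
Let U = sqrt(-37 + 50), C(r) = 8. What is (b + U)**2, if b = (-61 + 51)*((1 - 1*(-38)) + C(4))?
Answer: (470 - sqrt(13))**2 ≈ 2.1752e+5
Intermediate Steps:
U = sqrt(13) ≈ 3.6056
b = -470 (b = (-61 + 51)*((1 - 1*(-38)) + 8) = -10*((1 + 38) + 8) = -10*(39 + 8) = -10*47 = -470)
(b + U)**2 = (-470 + sqrt(13))**2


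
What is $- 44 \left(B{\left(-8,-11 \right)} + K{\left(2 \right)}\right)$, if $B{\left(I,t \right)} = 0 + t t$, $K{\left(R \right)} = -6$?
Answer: $-5060$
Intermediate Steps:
$B{\left(I,t \right)} = t^{2}$ ($B{\left(I,t \right)} = 0 + t^{2} = t^{2}$)
$- 44 \left(B{\left(-8,-11 \right)} + K{\left(2 \right)}\right) = - 44 \left(\left(-11\right)^{2} - 6\right) = - 44 \left(121 - 6\right) = \left(-44\right) 115 = -5060$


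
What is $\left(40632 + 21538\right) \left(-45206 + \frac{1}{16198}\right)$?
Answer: $- \frac{22761891373895}{8099} \approx -2.8105 \cdot 10^{9}$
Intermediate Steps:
$\left(40632 + 21538\right) \left(-45206 + \frac{1}{16198}\right) = 62170 \left(-45206 + \frac{1}{16198}\right) = 62170 \left(- \frac{732246787}{16198}\right) = - \frac{22761891373895}{8099}$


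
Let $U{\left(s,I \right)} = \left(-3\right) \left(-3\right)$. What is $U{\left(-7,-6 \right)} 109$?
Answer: $981$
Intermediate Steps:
$U{\left(s,I \right)} = 9$
$U{\left(-7,-6 \right)} 109 = 9 \cdot 109 = 981$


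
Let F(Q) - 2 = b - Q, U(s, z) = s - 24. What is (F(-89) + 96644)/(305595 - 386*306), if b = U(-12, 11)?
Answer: 32233/62493 ≈ 0.51579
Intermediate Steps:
U(s, z) = -24 + s
b = -36 (b = -24 - 12 = -36)
F(Q) = -34 - Q (F(Q) = 2 + (-36 - Q) = -34 - Q)
(F(-89) + 96644)/(305595 - 386*306) = ((-34 - 1*(-89)) + 96644)/(305595 - 386*306) = ((-34 + 89) + 96644)/(305595 - 118116) = (55 + 96644)/187479 = 96699*(1/187479) = 32233/62493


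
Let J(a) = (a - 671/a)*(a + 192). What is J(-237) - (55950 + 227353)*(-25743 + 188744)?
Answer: -3648114279467/79 ≈ -4.6179e+10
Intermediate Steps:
J(a) = (192 + a)*(a - 671/a) (J(a) = (a - 671/a)*(192 + a) = (192 + a)*(a - 671/a))
J(-237) - (55950 + 227353)*(-25743 + 188744) = (-671 + (-237)**2 - 128832/(-237) + 192*(-237)) - (55950 + 227353)*(-25743 + 188744) = (-671 + 56169 - 128832*(-1/237) - 45504) - 283303*163001 = (-671 + 56169 + 42944/79 - 45504) - 1*46178672303 = 832470/79 - 46178672303 = -3648114279467/79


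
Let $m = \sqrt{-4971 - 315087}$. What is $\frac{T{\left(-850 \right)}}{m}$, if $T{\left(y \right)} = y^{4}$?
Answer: $- \frac{261003125000 i \sqrt{35562}}{53343} \approx - 9.227 \cdot 10^{8} i$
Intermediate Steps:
$m = 3 i \sqrt{35562}$ ($m = \sqrt{-320058} = 3 i \sqrt{35562} \approx 565.74 i$)
$\frac{T{\left(-850 \right)}}{m} = \frac{\left(-850\right)^{4}}{3 i \sqrt{35562}} = 522006250000 \left(- \frac{i \sqrt{35562}}{106686}\right) = - \frac{261003125000 i \sqrt{35562}}{53343}$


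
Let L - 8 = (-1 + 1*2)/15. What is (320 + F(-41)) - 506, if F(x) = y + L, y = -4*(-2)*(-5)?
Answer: -3269/15 ≈ -217.93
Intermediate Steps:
y = -40 (y = 8*(-5) = -40)
L = 121/15 (L = 8 + (-1 + 1*2)/15 = 8 + (-1 + 2)*(1/15) = 8 + 1*(1/15) = 8 + 1/15 = 121/15 ≈ 8.0667)
F(x) = -479/15 (F(x) = -40 + 121/15 = -479/15)
(320 + F(-41)) - 506 = (320 - 479/15) - 506 = 4321/15 - 506 = -3269/15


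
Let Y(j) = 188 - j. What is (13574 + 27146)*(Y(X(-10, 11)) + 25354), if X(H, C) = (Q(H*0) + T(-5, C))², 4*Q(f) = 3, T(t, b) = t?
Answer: 1039334735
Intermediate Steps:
Q(f) = ¾ (Q(f) = (¼)*3 = ¾)
X(H, C) = 289/16 (X(H, C) = (¾ - 5)² = (-17/4)² = 289/16)
(13574 + 27146)*(Y(X(-10, 11)) + 25354) = (13574 + 27146)*((188 - 1*289/16) + 25354) = 40720*((188 - 289/16) + 25354) = 40720*(2719/16 + 25354) = 40720*(408383/16) = 1039334735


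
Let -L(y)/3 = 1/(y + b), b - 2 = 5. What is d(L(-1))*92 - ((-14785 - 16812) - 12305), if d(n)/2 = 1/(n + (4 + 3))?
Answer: 571094/13 ≈ 43930.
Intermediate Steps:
b = 7 (b = 2 + 5 = 7)
L(y) = -3/(7 + y) (L(y) = -3/(y + 7) = -3/(7 + y))
d(n) = 2/(7 + n) (d(n) = 2/(n + (4 + 3)) = 2/(n + 7) = 2/(7 + n))
d(L(-1))*92 - ((-14785 - 16812) - 12305) = (2/(7 - 3/(7 - 1)))*92 - ((-14785 - 16812) - 12305) = (2/(7 - 3/6))*92 - (-31597 - 12305) = (2/(7 - 3*1/6))*92 - 1*(-43902) = (2/(7 - 1/2))*92 + 43902 = (2/(13/2))*92 + 43902 = (2*(2/13))*92 + 43902 = (4/13)*92 + 43902 = 368/13 + 43902 = 571094/13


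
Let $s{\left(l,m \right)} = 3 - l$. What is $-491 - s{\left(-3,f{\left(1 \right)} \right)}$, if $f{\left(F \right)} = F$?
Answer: $-497$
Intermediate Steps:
$-491 - s{\left(-3,f{\left(1 \right)} \right)} = -491 - \left(3 - -3\right) = -491 - \left(3 + 3\right) = -491 - 6 = -497$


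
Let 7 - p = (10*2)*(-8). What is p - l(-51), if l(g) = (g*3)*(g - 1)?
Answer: -7789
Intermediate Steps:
l(g) = 3*g*(-1 + g) (l(g) = (3*g)*(-1 + g) = 3*g*(-1 + g))
p = 167 (p = 7 - 10*2*(-8) = 7 - 20*(-8) = 7 - 1*(-160) = 7 + 160 = 167)
p - l(-51) = 167 - 3*(-51)*(-1 - 51) = 167 - 3*(-51)*(-52) = 167 - 1*7956 = 167 - 7956 = -7789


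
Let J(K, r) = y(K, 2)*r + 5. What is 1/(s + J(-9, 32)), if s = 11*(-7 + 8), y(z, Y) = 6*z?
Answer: -1/1712 ≈ -0.00058411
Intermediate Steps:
J(K, r) = 5 + 6*K*r (J(K, r) = (6*K)*r + 5 = 6*K*r + 5 = 5 + 6*K*r)
s = 11 (s = 11*1 = 11)
1/(s + J(-9, 32)) = 1/(11 + (5 + 6*(-9)*32)) = 1/(11 + (5 - 1728)) = 1/(11 - 1723) = 1/(-1712) = -1/1712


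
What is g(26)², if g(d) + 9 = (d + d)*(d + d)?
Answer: 7263025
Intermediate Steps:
g(d) = -9 + 4*d² (g(d) = -9 + (d + d)*(d + d) = -9 + (2*d)*(2*d) = -9 + 4*d²)
g(26)² = (-9 + 4*26²)² = (-9 + 4*676)² = (-9 + 2704)² = 2695² = 7263025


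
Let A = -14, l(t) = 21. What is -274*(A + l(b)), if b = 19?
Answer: -1918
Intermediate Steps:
-274*(A + l(b)) = -274*(-14 + 21) = -274*7 = -1918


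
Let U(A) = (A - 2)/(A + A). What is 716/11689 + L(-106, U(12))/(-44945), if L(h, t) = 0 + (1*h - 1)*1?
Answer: 33431343/525362105 ≈ 0.063635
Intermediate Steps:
U(A) = (-2 + A)/(2*A) (U(A) = (-2 + A)/((2*A)) = (-2 + A)*(1/(2*A)) = (-2 + A)/(2*A))
L(h, t) = -1 + h (L(h, t) = 0 + (h - 1)*1 = 0 + (-1 + h)*1 = 0 + (-1 + h) = -1 + h)
716/11689 + L(-106, U(12))/(-44945) = 716/11689 + (-1 - 106)/(-44945) = 716*(1/11689) - 107*(-1/44945) = 716/11689 + 107/44945 = 33431343/525362105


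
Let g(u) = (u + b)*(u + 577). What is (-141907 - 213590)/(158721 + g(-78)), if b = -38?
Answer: -355497/100837 ≈ -3.5255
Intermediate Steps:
g(u) = (-38 + u)*(577 + u) (g(u) = (u - 38)*(u + 577) = (-38 + u)*(577 + u))
(-141907 - 213590)/(158721 + g(-78)) = (-141907 - 213590)/(158721 + (-21926 + (-78)**2 + 539*(-78))) = -355497/(158721 + (-21926 + 6084 - 42042)) = -355497/(158721 - 57884) = -355497/100837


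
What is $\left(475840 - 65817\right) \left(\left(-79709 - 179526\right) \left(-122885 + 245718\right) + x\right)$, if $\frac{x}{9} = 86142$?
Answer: $-13055885727831971$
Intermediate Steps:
$x = 775278$ ($x = 9 \cdot 86142 = 775278$)
$\left(475840 - 65817\right) \left(\left(-79709 - 179526\right) \left(-122885 + 245718\right) + x\right) = \left(475840 - 65817\right) \left(\left(-79709 - 179526\right) \left(-122885 + 245718\right) + 775278\right) = 410023 \left(\left(-259235\right) 122833 + 775278\right) = 410023 \left(-31842612755 + 775278\right) = 410023 \left(-31841837477\right) = -13055885727831971$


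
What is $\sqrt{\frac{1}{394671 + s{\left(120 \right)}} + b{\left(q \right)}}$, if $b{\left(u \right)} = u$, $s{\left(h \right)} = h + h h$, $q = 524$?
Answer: $\frac{\sqrt{87737132237235}}{409191} \approx 22.891$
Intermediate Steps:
$s{\left(h \right)} = h + h^{2}$
$\sqrt{\frac{1}{394671 + s{\left(120 \right)}} + b{\left(q \right)}} = \sqrt{\frac{1}{394671 + 120 \left(1 + 120\right)} + 524} = \sqrt{\frac{1}{394671 + 120 \cdot 121} + 524} = \sqrt{\frac{1}{394671 + 14520} + 524} = \sqrt{\frac{1}{409191} + 524} = \sqrt{\frac{214416085}{409191}} = \frac{\sqrt{87737132237235}}{409191}$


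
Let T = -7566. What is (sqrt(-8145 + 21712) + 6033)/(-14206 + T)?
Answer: -6033/21772 - sqrt(13567)/21772 ≈ -0.28245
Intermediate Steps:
(sqrt(-8145 + 21712) + 6033)/(-14206 + T) = (sqrt(-8145 + 21712) + 6033)/(-14206 - 7566) = (sqrt(13567) + 6033)/(-21772) = (6033 + sqrt(13567))*(-1/21772) = -6033/21772 - sqrt(13567)/21772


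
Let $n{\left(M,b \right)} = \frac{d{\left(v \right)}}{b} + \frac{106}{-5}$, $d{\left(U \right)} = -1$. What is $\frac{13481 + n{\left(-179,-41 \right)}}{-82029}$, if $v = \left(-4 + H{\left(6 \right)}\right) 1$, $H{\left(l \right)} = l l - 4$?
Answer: $- \frac{2759264}{16815945} \approx -0.16409$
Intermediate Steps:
$H{\left(l \right)} = -4 + l^{2}$ ($H{\left(l \right)} = l^{2} - 4 = -4 + l^{2}$)
$v = 28$ ($v = \left(-4 - \left(4 - 6^{2}\right)\right) 1 = \left(-4 + \left(-4 + 36\right)\right) 1 = \left(-4 + 32\right) 1 = 28 \cdot 1 = 28$)
$n{\left(M,b \right)} = - \frac{106}{5} - \frac{1}{b}$ ($n{\left(M,b \right)} = - \frac{1}{b} + \frac{106}{-5} = - \frac{1}{b} + 106 \left(- \frac{1}{5}\right) = - \frac{1}{b} - \frac{106}{5} = - \frac{106}{5} - \frac{1}{b}$)
$\frac{13481 + n{\left(-179,-41 \right)}}{-82029} = \frac{13481 - \frac{4341}{205}}{-82029} = \left(13481 - \frac{4341}{205}\right) \left(- \frac{1}{82029}\right) = \frac{2759264}{205} \left(- \frac{1}{82029}\right) = - \frac{2759264}{16815945}$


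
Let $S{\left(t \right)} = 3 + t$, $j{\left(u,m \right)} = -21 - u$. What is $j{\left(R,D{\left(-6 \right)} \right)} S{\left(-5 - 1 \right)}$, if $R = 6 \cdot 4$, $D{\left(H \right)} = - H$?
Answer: $135$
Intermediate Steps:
$R = 24$
$j{\left(R,D{\left(-6 \right)} \right)} S{\left(-5 - 1 \right)} = \left(-21 - 24\right) \left(3 - 6\right) = - 45 \left(3 - 6\right) = \left(-45\right) \left(-3\right) = 135$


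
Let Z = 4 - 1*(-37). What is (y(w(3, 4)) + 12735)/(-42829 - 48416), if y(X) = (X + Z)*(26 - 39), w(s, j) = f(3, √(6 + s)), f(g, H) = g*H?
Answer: -2417/18249 ≈ -0.13245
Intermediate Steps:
f(g, H) = H*g
Z = 41 (Z = 4 + 37 = 41)
w(s, j) = 3*√(6 + s) (w(s, j) = √(6 + s)*3 = 3*√(6 + s))
y(X) = -533 - 13*X (y(X) = (X + 41)*(26 - 39) = (41 + X)*(-13) = -533 - 13*X)
(y(w(3, 4)) + 12735)/(-42829 - 48416) = ((-533 - 39*√(6 + 3)) + 12735)/(-42829 - 48416) = ((-533 - 39*√9) + 12735)/(-91245) = ((-533 - 39*3) + 12735)*(-1/91245) = ((-533 - 13*9) + 12735)*(-1/91245) = ((-533 - 117) + 12735)*(-1/91245) = (-650 + 12735)*(-1/91245) = 12085*(-1/91245) = -2417/18249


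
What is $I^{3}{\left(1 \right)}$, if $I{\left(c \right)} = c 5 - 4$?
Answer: $1$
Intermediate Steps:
$I{\left(c \right)} = -4 + 5 c$ ($I{\left(c \right)} = 5 c - 4 = -4 + 5 c$)
$I^{3}{\left(1 \right)} = \left(-4 + 5 \cdot 1\right)^{3} = \left(-4 + 5\right)^{3} = 1^{3} = 1$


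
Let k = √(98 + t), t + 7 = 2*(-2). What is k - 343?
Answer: -343 + √87 ≈ -333.67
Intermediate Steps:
t = -11 (t = -7 + 2*(-2) = -7 - 4 = -11)
k = √87 (k = √(98 - 11) = √87 ≈ 9.3274)
k - 343 = √87 - 343 = -343 + √87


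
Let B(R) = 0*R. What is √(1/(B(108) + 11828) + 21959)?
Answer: √768024723721/5914 ≈ 148.19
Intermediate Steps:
B(R) = 0
√(1/(B(108) + 11828) + 21959) = √(1/(0 + 11828) + 21959) = √(1/11828 + 21959) = √(259731053/11828) = √768024723721/5914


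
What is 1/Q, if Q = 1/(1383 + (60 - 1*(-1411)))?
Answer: 2854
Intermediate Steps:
Q = 1/2854 (Q = 1/(1383 + (60 + 1411)) = 1/(1383 + 1471) = 1/2854 ≈ 0.00035039)
1/Q = 1/(1/2854) = 2854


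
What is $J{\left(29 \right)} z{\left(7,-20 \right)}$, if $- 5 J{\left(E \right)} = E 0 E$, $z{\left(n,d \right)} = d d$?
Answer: $0$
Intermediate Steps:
$z{\left(n,d \right)} = d^{2}$
$J{\left(E \right)} = 0$ ($J{\left(E \right)} = - \frac{E 0 E}{5} = - \frac{0 E}{5} = \left(- \frac{1}{5}\right) 0 = 0$)
$J{\left(29 \right)} z{\left(7,-20 \right)} = 0 \left(-20\right)^{2} = 0 \cdot 400 = 0$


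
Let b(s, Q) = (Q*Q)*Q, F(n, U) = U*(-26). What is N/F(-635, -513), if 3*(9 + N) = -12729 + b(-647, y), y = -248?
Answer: -7632874/20007 ≈ -381.51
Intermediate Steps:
F(n, U) = -26*U
b(s, Q) = Q**3 (b(s, Q) = Q**2*Q = Q**3)
N = -15265748/3 (N = -9 + (-12729 + (-248)**3)/3 = -9 + (-12729 - 15252992)/3 = -9 + (1/3)*(-15265721) = -9 - 15265721/3 = -15265748/3 ≈ -5.0886e+6)
N/F(-635, -513) = -15265748/(3*((-26*(-513)))) = -15265748/3/13338 = -15265748/3*1/13338 = -7632874/20007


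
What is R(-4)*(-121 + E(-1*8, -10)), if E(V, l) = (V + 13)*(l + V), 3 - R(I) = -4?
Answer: -1477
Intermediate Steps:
R(I) = 7 (R(I) = 3 - 1*(-4) = 3 + 4 = 7)
E(V, l) = (13 + V)*(V + l)
R(-4)*(-121 + E(-1*8, -10)) = 7*(-121 + ((-1*8)**2 + 13*(-1*8) + 13*(-10) - 1*8*(-10))) = 7*(-121 + ((-8)**2 + 13*(-8) - 130 - 8*(-10))) = 7*(-121 + (64 - 104 - 130 + 80)) = 7*(-121 - 90) = 7*(-211) = -1477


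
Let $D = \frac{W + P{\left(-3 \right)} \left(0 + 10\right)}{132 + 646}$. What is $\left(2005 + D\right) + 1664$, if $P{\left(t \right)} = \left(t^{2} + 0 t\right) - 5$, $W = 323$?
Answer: $\frac{2854845}{778} \approx 3669.5$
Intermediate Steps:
$P{\left(t \right)} = -5 + t^{2}$ ($P{\left(t \right)} = \left(t^{2} + 0\right) - 5 = t^{2} - 5 = -5 + t^{2}$)
$D = \frac{363}{778}$ ($D = \frac{323 + \left(-5 + \left(-3\right)^{2}\right) \left(0 + 10\right)}{132 + 646} = \frac{323 + \left(-5 + 9\right) 10}{778} = \left(323 + 4 \cdot 10\right) \frac{1}{778} = \left(323 + 40\right) \frac{1}{778} = 363 \cdot \frac{1}{778} = \frac{363}{778} \approx 0.46658$)
$\left(2005 + D\right) + 1664 = \left(2005 + \frac{363}{778}\right) + 1664 = \frac{1560253}{778} + 1664 = \frac{2854845}{778}$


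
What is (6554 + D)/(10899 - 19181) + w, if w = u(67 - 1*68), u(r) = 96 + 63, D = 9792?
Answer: 650246/4141 ≈ 157.03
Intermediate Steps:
u(r) = 159
w = 159
(6554 + D)/(10899 - 19181) + w = (6554 + 9792)/(10899 - 19181) + 159 = 16346/(-8282) + 159 = 16346*(-1/8282) + 159 = -8173/4141 + 159 = 650246/4141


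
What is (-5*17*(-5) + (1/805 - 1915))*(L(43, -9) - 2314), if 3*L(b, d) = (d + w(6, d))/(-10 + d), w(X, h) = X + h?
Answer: 52730176938/15295 ≈ 3.4475e+6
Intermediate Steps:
L(b, d) = (6 + 2*d)/(3*(-10 + d)) (L(b, d) = ((d + (6 + d))/(-10 + d))/3 = ((6 + 2*d)/(-10 + d))/3 = (6 + 2*d)/(3*(-10 + d)))
(-5*17*(-5) + (1/805 - 1915))*(L(43, -9) - 2314) = (-5*17*(-5) + (1/805 - 1915))*(2*(3 - 9)/(3*(-10 - 9)) - 2314) = (-85*(-5) + (1/805 - 1915))*((⅔)*(-6)/(-19) - 2314) = (425 - 1541574/805)*((⅔)*(-1/19)*(-6) - 2314) = -1199449*(4/19 - 2314)/805 = -1199449/805*(-43962/19) = 52730176938/15295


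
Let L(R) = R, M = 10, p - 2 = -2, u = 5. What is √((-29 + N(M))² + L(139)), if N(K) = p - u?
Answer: √1295 ≈ 35.986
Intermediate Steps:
p = 0 (p = 2 - 2 = 0)
N(K) = -5 (N(K) = 0 - 1*5 = 0 - 5 = -5)
√((-29 + N(M))² + L(139)) = √((-29 - 5)² + 139) = √((-34)² + 139) = √(1156 + 139) = √1295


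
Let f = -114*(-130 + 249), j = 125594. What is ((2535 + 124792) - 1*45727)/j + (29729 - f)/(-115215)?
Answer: 396395177/1447031271 ≈ 0.27394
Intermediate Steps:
f = -13566 (f = -114*119 = -13566)
((2535 + 124792) - 1*45727)/j + (29729 - f)/(-115215) = ((2535 + 124792) - 1*45727)/125594 + (29729 - 1*(-13566))/(-115215) = (127327 - 45727)*(1/125594) + (29729 + 13566)*(-1/115215) = 81600*(1/125594) + 43295*(-1/115215) = 40800/62797 - 8659/23043 = 396395177/1447031271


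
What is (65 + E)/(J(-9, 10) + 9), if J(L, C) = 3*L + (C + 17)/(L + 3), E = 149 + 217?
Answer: -862/45 ≈ -19.156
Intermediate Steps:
E = 366
J(L, C) = 3*L + (17 + C)/(3 + L)
(65 + E)/(J(-9, 10) + 9) = (65 + 366)/((17 + 10 + 3*(-9)**2 + 9*(-9))/(3 - 9) + 9) = 431/((17 + 10 + 3*81 - 81)/(-6) + 9) = 431/(-(17 + 10 + 243 - 81)/6 + 9) = 431/(-1/6*189 + 9) = 431/(-63/2 + 9) = 431/(-45/2) = 431*(-2/45) = -862/45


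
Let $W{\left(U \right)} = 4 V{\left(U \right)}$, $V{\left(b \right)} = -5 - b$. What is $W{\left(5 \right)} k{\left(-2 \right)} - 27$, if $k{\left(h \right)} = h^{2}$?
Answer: $-187$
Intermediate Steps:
$W{\left(U \right)} = -20 - 4 U$ ($W{\left(U \right)} = 4 \left(-5 - U\right) = -20 - 4 U$)
$W{\left(5 \right)} k{\left(-2 \right)} - 27 = \left(-20 - 20\right) \left(-2\right)^{2} - 27 = \left(-20 - 20\right) 4 - 27 = \left(-40\right) 4 - 27 = -160 - 27 = -187$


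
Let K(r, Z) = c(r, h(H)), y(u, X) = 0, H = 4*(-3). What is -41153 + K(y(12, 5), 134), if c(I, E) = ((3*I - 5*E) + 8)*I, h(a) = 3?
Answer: -41153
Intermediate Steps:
H = -12
c(I, E) = I*(8 - 5*E + 3*I) (c(I, E) = ((-5*E + 3*I) + 8)*I = (8 - 5*E + 3*I)*I = I*(8 - 5*E + 3*I))
K(r, Z) = r*(-7 + 3*r) (K(r, Z) = r*(8 - 5*3 + 3*r) = r*(8 - 15 + 3*r) = r*(-7 + 3*r))
-41153 + K(y(12, 5), 134) = -41153 + 0*(-7 + 3*0) = -41153 + 0*(-7 + 0) = -41153 + 0*(-7) = -41153 + 0 = -41153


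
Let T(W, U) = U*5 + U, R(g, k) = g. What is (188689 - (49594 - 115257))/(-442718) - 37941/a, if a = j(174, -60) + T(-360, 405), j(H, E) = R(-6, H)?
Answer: -2902285481/178858072 ≈ -16.227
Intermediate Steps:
T(W, U) = 6*U (T(W, U) = 5*U + U = 6*U)
j(H, E) = -6
a = 2424 (a = -6 + 6*405 = -6 + 2430 = 2424)
(188689 - (49594 - 115257))/(-442718) - 37941/a = (188689 - (49594 - 115257))/(-442718) - 37941/2424 = (188689 - 1*(-65663))*(-1/442718) - 37941*1/2424 = (188689 + 65663)*(-1/442718) - 12647/808 = 254352*(-1/442718) - 12647/808 = -127176/221359 - 12647/808 = -2902285481/178858072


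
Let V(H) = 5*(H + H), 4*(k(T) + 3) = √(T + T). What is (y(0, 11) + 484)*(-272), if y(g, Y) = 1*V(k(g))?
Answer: -123488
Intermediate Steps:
k(T) = -3 + √2*√T/4 (k(T) = -3 + √(T + T)/4 = -3 + √(2*T)/4 = -3 + (√2*√T)/4 = -3 + √2*√T/4)
V(H) = 10*H (V(H) = 5*(2*H) = 10*H)
y(g, Y) = -30 + 5*√2*√g/2 (y(g, Y) = 1*(10*(-3 + √2*√g/4)) = 1*(-30 + 5*√2*√g/2) = -30 + 5*√2*√g/2)
(y(0, 11) + 484)*(-272) = ((-30 + 5*√2*√0/2) + 484)*(-272) = ((-30 + (5/2)*√2*0) + 484)*(-272) = ((-30 + 0) + 484)*(-272) = (-30 + 484)*(-272) = 454*(-272) = -123488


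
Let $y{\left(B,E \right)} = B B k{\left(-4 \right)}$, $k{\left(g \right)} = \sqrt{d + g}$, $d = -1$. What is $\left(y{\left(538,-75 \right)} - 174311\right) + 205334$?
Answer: $31023 + 289444 i \sqrt{5} \approx 31023.0 + 6.4722 \cdot 10^{5} i$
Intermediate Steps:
$k{\left(g \right)} = \sqrt{-1 + g}$
$y{\left(B,E \right)} = i \sqrt{5} B^{2}$ ($y{\left(B,E \right)} = B B \sqrt{-1 - 4} = B^{2} \sqrt{-5} = B^{2} i \sqrt{5} = i \sqrt{5} B^{2}$)
$\left(y{\left(538,-75 \right)} - 174311\right) + 205334 = \left(i \sqrt{5} \cdot 538^{2} - 174311\right) + 205334 = \left(i \sqrt{5} \cdot 289444 - 174311\right) + 205334 = \left(289444 i \sqrt{5} - 174311\right) + 205334 = \left(-174311 + 289444 i \sqrt{5}\right) + 205334 = 31023 + 289444 i \sqrt{5}$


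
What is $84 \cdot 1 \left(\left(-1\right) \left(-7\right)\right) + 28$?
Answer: $616$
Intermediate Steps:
$84 \cdot 1 \left(\left(-1\right) \left(-7\right)\right) + 28 = 84 \cdot 1 \cdot 7 + 28 = 84 \cdot 7 + 28 = 588 + 28 = 616$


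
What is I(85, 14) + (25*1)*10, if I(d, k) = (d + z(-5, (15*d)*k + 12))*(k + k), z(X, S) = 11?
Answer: 2938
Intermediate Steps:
I(d, k) = 2*k*(11 + d) (I(d, k) = (d + 11)*(k + k) = (11 + d)*(2*k) = 2*k*(11 + d))
I(85, 14) + (25*1)*10 = 2*14*(11 + 85) + (25*1)*10 = 2*14*96 + 25*10 = 2688 + 250 = 2938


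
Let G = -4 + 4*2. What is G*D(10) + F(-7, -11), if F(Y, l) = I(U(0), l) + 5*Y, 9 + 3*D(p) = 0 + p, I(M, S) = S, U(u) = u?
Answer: -134/3 ≈ -44.667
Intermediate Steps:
G = 4 (G = -4 + 8 = 4)
D(p) = -3 + p/3 (D(p) = -3 + (0 + p)/3 = -3 + p/3)
F(Y, l) = l + 5*Y
G*D(10) + F(-7, -11) = 4*(-3 + (⅓)*10) + (-11 + 5*(-7)) = 4*(-3 + 10/3) + (-11 - 35) = 4*(⅓) - 46 = 4/3 - 46 = -134/3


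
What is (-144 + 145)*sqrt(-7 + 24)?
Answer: sqrt(17) ≈ 4.1231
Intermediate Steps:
(-144 + 145)*sqrt(-7 + 24) = 1*sqrt(17) = sqrt(17)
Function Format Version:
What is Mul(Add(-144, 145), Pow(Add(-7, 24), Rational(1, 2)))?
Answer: Pow(17, Rational(1, 2)) ≈ 4.1231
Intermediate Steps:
Mul(Add(-144, 145), Pow(Add(-7, 24), Rational(1, 2))) = Mul(1, Pow(17, Rational(1, 2))) = Pow(17, Rational(1, 2))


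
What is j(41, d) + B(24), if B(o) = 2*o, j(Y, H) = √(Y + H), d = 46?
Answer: 48 + √87 ≈ 57.327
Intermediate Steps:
j(Y, H) = √(H + Y)
j(41, d) + B(24) = √(46 + 41) + 2*24 = √87 + 48 = 48 + √87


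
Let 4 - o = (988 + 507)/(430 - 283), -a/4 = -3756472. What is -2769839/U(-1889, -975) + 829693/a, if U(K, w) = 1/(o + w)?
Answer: 6002833520791924295/2208805536 ≈ 2.7177e+9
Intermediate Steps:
a = 15025888 (a = -4*(-3756472) = 15025888)
o = -907/147 (o = 4 - (988 + 507)/(430 - 283) = 4 - 1495/147 = -907/147 ≈ -6.1701)
U(K, w) = 1/(-907/147 + w)
-2769839/U(-1889, -975) + 829693/a = -2769839/(147/(-907 + 147*(-975))) + 829693/15025888 = -2769839/(147/(-907 - 143325)) + 829693*(1/15025888) = -2769839/(147/(-144232)) + 829693/15025888 = -2769839/(147*(-1/144232)) + 829693/15025888 = -2769839/(-147/144232) + 829693/15025888 = -2769839*(-144232/147) + 829693/15025888 = 399499418648/147 + 829693/15025888 = 6002833520791924295/2208805536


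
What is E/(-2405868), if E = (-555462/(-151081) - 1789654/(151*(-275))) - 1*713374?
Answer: 2237578580428913/7546773085432350 ≈ 0.29649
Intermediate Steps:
E = -4475157160857826/6273638525 (E = (-555462*(-1/151081) - 1789654/(-41525)) - 713374 = (555462/151081 - 1789654*(-1/41525)) - 713374 = (555462/151081 + 1789654/41525) - 713374 = 293448275524/6273638525 - 713374 = -4475157160857826/6273638525 ≈ -7.1333e+5)
E/(-2405868) = -4475157160857826/6273638525/(-2405868) = -4475157160857826/6273638525*(-1/2405868) = 2237578580428913/7546773085432350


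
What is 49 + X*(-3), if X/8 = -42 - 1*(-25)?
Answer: 457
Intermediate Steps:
X = -136 (X = 8*(-42 - 1*(-25)) = 8*(-42 + 25) = 8*(-17) = -136)
49 + X*(-3) = 49 - 136*(-3) = 49 + 408 = 457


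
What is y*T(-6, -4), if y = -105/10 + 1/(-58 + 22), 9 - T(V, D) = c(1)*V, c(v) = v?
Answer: -1895/12 ≈ -157.92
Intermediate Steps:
T(V, D) = 9 - V
y = -379/36 (y = -105*⅒ + 1/(-36) = -21/2 + 1*(-1/36) = -21/2 - 1/36 = -379/36 ≈ -10.528)
y*T(-6, -4) = -379*(9 - 1*(-6))/36 = -379*(9 + 6)/36 = -379/36*15 = -1895/12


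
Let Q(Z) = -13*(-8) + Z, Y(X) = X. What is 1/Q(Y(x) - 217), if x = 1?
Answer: -1/112 ≈ -0.0089286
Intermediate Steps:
Q(Z) = 104 + Z
1/Q(Y(x) - 217) = 1/(104 + (1 - 217)) = 1/(104 - 216) = 1/(-112) = -1/112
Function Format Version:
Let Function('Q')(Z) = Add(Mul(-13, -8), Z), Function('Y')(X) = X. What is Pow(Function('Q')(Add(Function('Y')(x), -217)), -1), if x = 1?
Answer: Rational(-1, 112) ≈ -0.0089286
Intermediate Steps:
Function('Q')(Z) = Add(104, Z)
Pow(Function('Q')(Add(Function('Y')(x), -217)), -1) = Pow(Add(104, Add(1, -217)), -1) = Pow(Add(104, -216), -1) = Pow(-112, -1) = Rational(-1, 112)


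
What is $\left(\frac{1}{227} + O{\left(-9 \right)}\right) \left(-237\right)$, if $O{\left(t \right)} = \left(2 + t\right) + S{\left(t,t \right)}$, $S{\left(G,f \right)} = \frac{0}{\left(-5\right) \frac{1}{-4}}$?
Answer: $\frac{376356}{227} \approx 1658.0$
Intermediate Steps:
$S{\left(G,f \right)} = 0$ ($S{\left(G,f \right)} = \frac{0}{\left(-5\right) \left(- \frac{1}{4}\right)} = \frac{0}{\frac{5}{4}} = 0 \cdot \frac{4}{5} = 0$)
$O{\left(t \right)} = 2 + t$ ($O{\left(t \right)} = \left(2 + t\right) + 0 = 2 + t$)
$\left(\frac{1}{227} + O{\left(-9 \right)}\right) \left(-237\right) = \left(\frac{1}{227} + \left(2 - 9\right)\right) \left(-237\right) = \left(\frac{1}{227} - 7\right) \left(-237\right) = \left(- \frac{1588}{227}\right) \left(-237\right) = \frac{376356}{227}$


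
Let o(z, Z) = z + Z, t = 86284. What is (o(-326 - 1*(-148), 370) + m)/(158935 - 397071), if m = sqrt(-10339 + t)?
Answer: -24/29767 - sqrt(75945)/238136 ≈ -0.0019635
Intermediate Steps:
m = sqrt(75945) (m = sqrt(-10339 + 86284) = sqrt(75945) ≈ 275.58)
o(z, Z) = Z + z
(o(-326 - 1*(-148), 370) + m)/(158935 - 397071) = ((370 + (-326 - 1*(-148))) + sqrt(75945))/(158935 - 397071) = ((370 + (-326 + 148)) + sqrt(75945))/(-238136) = ((370 - 178) + sqrt(75945))*(-1/238136) = (192 + sqrt(75945))*(-1/238136) = -24/29767 - sqrt(75945)/238136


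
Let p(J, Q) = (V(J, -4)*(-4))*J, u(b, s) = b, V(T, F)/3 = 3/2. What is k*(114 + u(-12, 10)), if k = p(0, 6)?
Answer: 0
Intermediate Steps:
V(T, F) = 9/2 (V(T, F) = 3*(3/2) = 9/2)
p(J, Q) = -18*J (p(J, Q) = ((9/2)*(-4))*J = -18*J)
k = 0 (k = -18*0 = 0)
k*(114 + u(-12, 10)) = 0*(114 - 12) = 0*102 = 0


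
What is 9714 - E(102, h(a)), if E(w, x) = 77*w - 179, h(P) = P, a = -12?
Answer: 2039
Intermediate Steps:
E(w, x) = -179 + 77*w
9714 - E(102, h(a)) = 9714 - (-179 + 77*102) = 9714 - (-179 + 7854) = 9714 - 1*7675 = 9714 - 7675 = 2039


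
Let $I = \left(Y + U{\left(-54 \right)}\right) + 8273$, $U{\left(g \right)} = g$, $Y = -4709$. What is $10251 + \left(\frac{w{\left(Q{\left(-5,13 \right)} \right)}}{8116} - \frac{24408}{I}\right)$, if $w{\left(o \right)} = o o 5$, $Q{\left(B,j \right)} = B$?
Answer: $\frac{5404152233}{527540} \approx 10244.0$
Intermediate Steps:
$w{\left(o \right)} = 5 o^{2}$ ($w{\left(o \right)} = o^{2} \cdot 5 = 5 o^{2}$)
$I = 3510$ ($I = \left(-4709 - 54\right) + 8273 = -4763 + 8273 = 3510$)
$10251 + \left(\frac{w{\left(Q{\left(-5,13 \right)} \right)}}{8116} - \frac{24408}{I}\right) = 10251 - \left(\frac{452}{65} - \frac{5 \left(-5\right)^{2}}{8116}\right) = 10251 - \left(\frac{452}{65} - 5 \cdot 25 \cdot \frac{1}{8116}\right) = 10251 + \left(125 \cdot \frac{1}{8116} - \frac{452}{65}\right) = 10251 + \left(\frac{125}{8116} - \frac{452}{65}\right) = 10251 - \frac{3660307}{527540} = \frac{5404152233}{527540}$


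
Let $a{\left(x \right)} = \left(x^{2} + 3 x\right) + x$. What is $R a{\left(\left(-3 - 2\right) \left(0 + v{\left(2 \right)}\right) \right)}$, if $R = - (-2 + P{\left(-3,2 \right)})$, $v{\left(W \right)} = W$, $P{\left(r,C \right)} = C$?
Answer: $0$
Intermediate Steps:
$a{\left(x \right)} = x^{2} + 4 x$
$R = 0$ ($R = - (-2 + 2) = \left(-1\right) 0 = 0$)
$R a{\left(\left(-3 - 2\right) \left(0 + v{\left(2 \right)}\right) \right)} = 0 \left(-3 - 2\right) \left(0 + 2\right) \left(4 + \left(-3 - 2\right) \left(0 + 2\right)\right) = 0 \left(-5\right) 2 \left(4 - 10\right) = 0 \left(- 10 \left(4 - 10\right)\right) = 0 \left(\left(-10\right) \left(-6\right)\right) = 0 \cdot 60 = 0$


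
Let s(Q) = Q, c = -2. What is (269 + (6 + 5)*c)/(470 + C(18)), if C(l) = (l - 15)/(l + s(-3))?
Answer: 1235/2351 ≈ 0.52531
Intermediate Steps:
C(l) = (-15 + l)/(-3 + l) (C(l) = (l - 15)/(l - 3) = (-15 + l)/(-3 + l))
(269 + (6 + 5)*c)/(470 + C(18)) = (269 + (6 + 5)*(-2))/(470 + (-15 + 18)/(-3 + 18)) = (269 + 11*(-2))/(470 + 3/15) = (269 - 22)/(470 + (1/15)*3) = 247/(470 + 1/5) = 247/(2351/5) = 247*(5/2351) = 1235/2351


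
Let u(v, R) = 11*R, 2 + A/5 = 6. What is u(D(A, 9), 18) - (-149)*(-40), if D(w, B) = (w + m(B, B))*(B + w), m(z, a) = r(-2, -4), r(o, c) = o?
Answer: -5762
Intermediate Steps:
A = 20 (A = -10 + 5*6 = -10 + 30 = 20)
m(z, a) = -2
D(w, B) = (-2 + w)*(B + w) (D(w, B) = (w - 2)*(B + w) = (-2 + w)*(B + w))
u(D(A, 9), 18) - (-149)*(-40) = 11*18 - (-149)*(-40) = 198 - 1*5960 = 198 - 5960 = -5762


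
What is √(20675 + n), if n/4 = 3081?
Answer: √32999 ≈ 181.66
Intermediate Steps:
n = 12324 (n = 4*3081 = 12324)
√(20675 + n) = √(20675 + 12324) = √32999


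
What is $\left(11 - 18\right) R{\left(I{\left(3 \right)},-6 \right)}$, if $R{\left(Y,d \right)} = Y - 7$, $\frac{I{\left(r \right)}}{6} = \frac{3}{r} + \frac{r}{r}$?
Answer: $-35$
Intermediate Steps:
$I{\left(r \right)} = 6 + \frac{18}{r}$ ($I{\left(r \right)} = 6 \left(\frac{3}{r} + \frac{r}{r}\right) = 6 \left(\frac{3}{r} + 1\right) = 6 \left(1 + \frac{3}{r}\right) = 6 + \frac{18}{r}$)
$R{\left(Y,d \right)} = -7 + Y$
$\left(11 - 18\right) R{\left(I{\left(3 \right)},-6 \right)} = \left(11 - 18\right) \left(-7 + \left(6 + \frac{18}{3}\right)\right) = - 7 \left(-7 + \left(6 + 18 \cdot \frac{1}{3}\right)\right) = - 7 \left(-7 + \left(6 + 6\right)\right) = - 7 \left(-7 + 12\right) = \left(-7\right) 5 = -35$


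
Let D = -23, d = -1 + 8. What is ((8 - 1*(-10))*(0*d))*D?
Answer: 0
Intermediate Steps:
d = 7
((8 - 1*(-10))*(0*d))*D = ((8 - 1*(-10))*(0*7))*(-23) = ((8 + 10)*0)*(-23) = (18*0)*(-23) = 0*(-23) = 0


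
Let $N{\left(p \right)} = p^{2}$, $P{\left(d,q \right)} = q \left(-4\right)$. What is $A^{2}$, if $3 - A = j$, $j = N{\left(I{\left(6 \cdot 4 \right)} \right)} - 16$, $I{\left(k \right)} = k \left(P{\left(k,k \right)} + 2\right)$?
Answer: $25903183293289$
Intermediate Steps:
$P{\left(d,q \right)} = - 4 q$
$I{\left(k \right)} = k \left(2 - 4 k\right)$ ($I{\left(k \right)} = k \left(- 4 k + 2\right) = k \left(2 - 4 k\right)$)
$j = 5089520$ ($j = \left(2 \cdot 6 \cdot 4 \left(1 - 2 \cdot 6 \cdot 4\right)\right)^{2} - 16 = \left(2 \cdot 24 \left(1 - 48\right)\right)^{2} - 16 = \left(2 \cdot 24 \left(-47\right)\right)^{2} - 16 = \left(-2256\right)^{2} - 16 = 5089536 - 16 = 5089520$)
$A = -5089517$ ($A = 3 - 5089520 = -5089517$)
$A^{2} = \left(-5089517\right)^{2} = 25903183293289$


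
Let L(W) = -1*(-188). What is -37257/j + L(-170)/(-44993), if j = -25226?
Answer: 1671561713/1134993418 ≈ 1.4727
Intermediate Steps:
L(W) = 188
-37257/j + L(-170)/(-44993) = -37257/(-25226) + 188/(-44993) = -37257*(-1/25226) + 188*(-1/44993) = 37257/25226 - 188/44993 = 1671561713/1134993418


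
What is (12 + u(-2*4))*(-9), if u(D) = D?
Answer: -36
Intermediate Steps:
(12 + u(-2*4))*(-9) = (12 - 2*4)*(-9) = (12 - 8)*(-9) = 4*(-9) = -36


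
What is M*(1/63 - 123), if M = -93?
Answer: 240188/21 ≈ 11438.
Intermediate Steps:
M*(1/63 - 123) = -93*(1/63 - 123) = -93*(-7748/63) = 240188/21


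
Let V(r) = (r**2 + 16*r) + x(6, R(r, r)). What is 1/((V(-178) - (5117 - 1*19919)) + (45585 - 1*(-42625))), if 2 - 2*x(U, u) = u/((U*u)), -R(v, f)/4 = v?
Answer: 12/1582187 ≈ 7.5844e-6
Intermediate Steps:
R(v, f) = -4*v
x(U, u) = 1 - 1/(2*U) (x(U, u) = 1 - u/(2*(U*u)) = 1 - u*1/(U*u)/2 = 1 - 1/(2*U))
V(r) = 11/12 + r**2 + 16*r (V(r) = (r**2 + 16*r) + (-1/2 + 6)/6 = (r**2 + 16*r) + (1/6)*(11/2) = (r**2 + 16*r) + 11/12 = 11/12 + r**2 + 16*r)
1/((V(-178) - (5117 - 1*19919)) + (45585 - 1*(-42625))) = 1/(((11/12 + (-178)**2 + 16*(-178)) - (5117 - 1*19919)) + (45585 - 1*(-42625))) = 1/(((11/12 + 31684 - 2848) - (5117 - 19919)) + (45585 + 42625)) = 1/((346043/12 - 1*(-14802)) + 88210) = 1/((346043/12 + 14802) + 88210) = 1/(523667/12 + 88210) = 1/(1582187/12) = 12/1582187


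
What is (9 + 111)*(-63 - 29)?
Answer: -11040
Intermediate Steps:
(9 + 111)*(-63 - 29) = 120*(-92) = -11040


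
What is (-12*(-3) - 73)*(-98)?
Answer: 3626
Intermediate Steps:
(-12*(-3) - 73)*(-98) = (36 - 73)*(-98) = -37*(-98) = 3626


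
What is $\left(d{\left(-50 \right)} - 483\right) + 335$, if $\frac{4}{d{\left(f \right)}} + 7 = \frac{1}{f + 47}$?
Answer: $- \frac{1634}{11} \approx -148.55$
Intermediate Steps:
$d{\left(f \right)} = \frac{4}{-7 + \frac{1}{47 + f}}$ ($d{\left(f \right)} = \frac{4}{-7 + \frac{1}{f + 47}} = \frac{4}{-7 + \frac{1}{47 + f}}$)
$\left(d{\left(-50 \right)} - 483\right) + 335 = \left(\frac{4 \left(-47 - -50\right)}{328 + 7 \left(-50\right)} - 483\right) + 335 = \left(\frac{4 \left(-47 + 50\right)}{328 - 350} - 483\right) + 335 = \left(4 \frac{1}{-22} \cdot 3 - 483\right) + 335 = \left(4 \left(- \frac{1}{22}\right) 3 - 483\right) + 335 = \left(- \frac{6}{11} - 483\right) + 335 = - \frac{5319}{11} + 335 = - \frac{1634}{11}$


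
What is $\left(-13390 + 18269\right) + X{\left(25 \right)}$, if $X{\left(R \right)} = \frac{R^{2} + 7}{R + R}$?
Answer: $\frac{122291}{25} \approx 4891.6$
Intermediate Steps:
$X{\left(R \right)} = \frac{7 + R^{2}}{2 R}$
$\left(-13390 + 18269\right) + X{\left(25 \right)} = \left(-13390 + 18269\right) + \frac{7 + 25^{2}}{2 \cdot 25} = 4879 + \frac{1}{2} \cdot \frac{1}{25} \left(7 + 625\right) = 4879 + \frac{1}{2} \cdot \frac{1}{25} \cdot 632 = 4879 + \frac{316}{25} = \frac{122291}{25}$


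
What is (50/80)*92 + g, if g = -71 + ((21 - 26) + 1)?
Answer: -35/2 ≈ -17.500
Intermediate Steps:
g = -75 (g = -71 + (-5 + 1) = -71 - 4 = -75)
(50/80)*92 + g = (50/80)*92 - 75 = (50*(1/80))*92 - 75 = (5/8)*92 - 75 = 115/2 - 75 = -35/2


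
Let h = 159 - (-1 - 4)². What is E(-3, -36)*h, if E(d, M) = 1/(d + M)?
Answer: -134/39 ≈ -3.4359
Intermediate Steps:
h = 134 (h = 159 - 1*(-5)² = 159 - 1*25 = 159 - 25 = 134)
E(d, M) = 1/(M + d)
E(-3, -36)*h = 134/(-36 - 3) = 134/(-39) = -1/39*134 = -134/39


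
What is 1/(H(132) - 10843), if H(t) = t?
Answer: -1/10711 ≈ -9.3362e-5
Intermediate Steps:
1/(H(132) - 10843) = 1/(132 - 10843) = 1/(-10711) = -1/10711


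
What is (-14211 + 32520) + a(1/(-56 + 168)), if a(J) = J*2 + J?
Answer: 2050611/112 ≈ 18309.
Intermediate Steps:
a(J) = 3*J (a(J) = 2*J + J = 3*J)
(-14211 + 32520) + a(1/(-56 + 168)) = (-14211 + 32520) + 3/(-56 + 168) = 18309 + 3/112 = 2050611/112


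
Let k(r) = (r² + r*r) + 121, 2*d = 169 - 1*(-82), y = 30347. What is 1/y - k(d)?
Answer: -1919235319/60694 ≈ -31622.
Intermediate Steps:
d = 251/2 (d = (169 - 1*(-82))/2 = (169 + 82)/2 = (½)*251 = 251/2 ≈ 125.50)
k(r) = 121 + 2*r² (k(r) = (r² + r²) + 121 = 2*r² + 121 = 121 + 2*r²)
1/y - k(d) = 1/30347 - (121 + 2*(251/2)²) = 1/30347 - (121 + 2*(63001/4)) = 1/30347 - (121 + 63001/2) = 1/30347 - 1*63243/2 = 1/30347 - 63243/2 = -1919235319/60694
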